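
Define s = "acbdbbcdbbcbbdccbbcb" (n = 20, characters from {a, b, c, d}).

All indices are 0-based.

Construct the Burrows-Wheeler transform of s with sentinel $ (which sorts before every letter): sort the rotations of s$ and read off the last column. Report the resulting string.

rank  rotation               last
    0  $acbdbbcdbbcbbdccbbcb  b
    1  acbdbbcdbbcbbdccbbcb$  $
    2  b$acbdbbcdbbcbbdccbbc  c
    3  bbcb$acbdbbcdbbcbbdcc  c
    4  bbcbbdccbbcb$acbdbbcd  d
    5  bbcdbbcbbdccbbcb$acbd  d
    6  bbdccbbcb$acbdbbcdbbc  c
    7  bcb$acbdbbcdbbcbbdccb  b
    8  bcbbdccbbcb$acbdbbcdb  b
    9  bcdbbcbbdccbbcb$acbdb  b
   10  bdbbcdbbcbbdccbbcb$ac  c
   11  bdccbbcb$acbdbbcdbbcb  b
   12  cb$acbdbbcdbbcbbdccbb  b
   13  cbbcb$acbdbbcdbbcbbdc  c
   14  cbbdccbbcb$acbdbbcdbb  b
   15  cbdbbcdbbcbbdccbbcb$a  a
   16  ccbbcb$acbdbbcdbbcbbd  d
   17  cdbbcbbdccbbcb$acbdbb  b
   18  dbbcbbdccbbcb$acbdbbc  c
   19  dbbcdbbcbbdccbbcb$acb  b
   20  dccbbcb$acbdbbcdbbcbb  b

b$ccddcbbbcbbcbadbcbb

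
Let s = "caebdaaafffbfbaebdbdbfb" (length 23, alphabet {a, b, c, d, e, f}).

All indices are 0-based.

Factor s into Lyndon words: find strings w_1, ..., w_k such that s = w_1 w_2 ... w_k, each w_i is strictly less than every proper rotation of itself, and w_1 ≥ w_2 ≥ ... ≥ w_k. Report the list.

emit factor 1: 'c' (i=0, period=1)
emit factor 2: 'aebd' (i=1, period=4)
emit factor 3: 'aaafffbfbaebdbdbfb' (i=5, period=18)

["c", "aebd", "aaafffbfbaebdbdbfb"]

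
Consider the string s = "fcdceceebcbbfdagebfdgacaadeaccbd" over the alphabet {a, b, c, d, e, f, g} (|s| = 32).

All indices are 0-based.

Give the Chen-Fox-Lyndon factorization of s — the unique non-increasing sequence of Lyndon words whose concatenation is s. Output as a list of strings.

emit factor 1: 'f' (i=0, period=1)
emit factor 2: 'cdcecee' (i=1, period=7)
emit factor 3: 'bc' (i=8, period=2)
emit factor 4: 'bbfd' (i=10, period=4)
emit factor 5: 'agebfdg' (i=14, period=7)
emit factor 6: 'ac' (i=21, period=2)
emit factor 7: 'aadeaccbd' (i=23, period=9)

["f", "cdcecee", "bc", "bbfd", "agebfdg", "ac", "aadeaccbd"]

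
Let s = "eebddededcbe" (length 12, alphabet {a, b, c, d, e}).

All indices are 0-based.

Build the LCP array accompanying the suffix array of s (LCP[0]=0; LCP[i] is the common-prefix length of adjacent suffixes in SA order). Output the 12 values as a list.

rank→(start, suffix):
  0 → (2, 'bddededcbe')
  1 → (10, 'be')
  2 → (9, 'cbe')
  3 → (8, 'dcbe')
  4 → (3, 'ddededcbe')
  5 → (6, 'dedcbe')
  6 → (4, 'dededcbe')
  7 → (11, 'e')
  8 → (1, 'ebddededcbe')
  9 → (7, 'edcbe')
  10 → (5, 'ededcbe')
  11 → (0, 'eebddededcbe')

SA = [2, 10, 9, 8, 3, 6, 4, 11, 1, 7, 5, 0]
rank  pair      lcp
   1  s[2:],s[10:]  1  'b'
   2  s[10:],s[9:]  0  ''
   3  s[9:],s[8:]  0  ''
   4  s[8:],s[3:]  1  'd'
   5  s[3:],s[6:]  1  'd'
   6  s[6:],s[4:]  3  'ded'
   7  s[4:],s[11:]  0  ''
   8  s[11:],s[1:]  1  'e'
   9  s[1:],s[7:]  1  'e'
  10  s[7:],s[5:]  2  'ed'
  11  s[5:],s[0:]  1  'e'

[0, 1, 0, 0, 1, 1, 3, 0, 1, 1, 2, 1]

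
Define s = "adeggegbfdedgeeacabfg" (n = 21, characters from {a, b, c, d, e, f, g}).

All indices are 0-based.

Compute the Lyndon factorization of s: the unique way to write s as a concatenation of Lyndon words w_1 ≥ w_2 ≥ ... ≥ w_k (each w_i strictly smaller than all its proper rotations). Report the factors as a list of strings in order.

["adeggegbfdedgee", "ac", "abfg"]

emit factor 1: 'adeggegbfdedgee' (i=0, period=15)
emit factor 2: 'ac' (i=15, period=2)
emit factor 3: 'abfg' (i=17, period=4)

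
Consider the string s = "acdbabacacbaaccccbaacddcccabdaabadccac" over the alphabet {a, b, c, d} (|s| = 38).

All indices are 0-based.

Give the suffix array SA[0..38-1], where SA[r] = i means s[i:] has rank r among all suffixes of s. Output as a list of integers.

[29, 11, 18, 4, 30, 26, 36, 6, 8, 12, 0, 19, 32, 10, 17, 3, 5, 31, 27, 37, 25, 35, 7, 9, 16, 24, 34, 15, 23, 14, 13, 1, 20, 28, 2, 33, 22, 21]

sorted suffixes:
  #0 SA[0]=29  'aabadccac'
  #1 SA[1]=11  'aaccccbaacddcccabdaabadccac'
  #2 SA[2]=18  'aacddcccabdaabadccac'
  #3 SA[3]=4  'abacacbaaccccbaacddcccabdaabadccac'
  #4 SA[4]=30  'abadccac'
  #5 SA[5]=26  'abdaabadccac'
  #6 SA[6]=36  'ac'
  #7 SA[7]=6  'acacbaaccccbaacddcccabdaabadccac'
  #8 SA[8]=8  'acbaaccccbaacddcccabdaabadccac'
  #9 SA[9]=12  'accccbaacddcccabdaabadccac'
  #10 SA[10]=0  'acdbabacacbaaccccbaacddcccabdaabadccac'
  #11 SA[11]=19  'acddcccabdaabadccac'
  #12 SA[12]=32  'adccac'
  #13 SA[13]=10  'baaccccbaacddcccabdaabadccac'
  #14 SA[14]=17  'baacddcccabdaabadccac'
  #15 SA[15]=3  'babacacbaaccccbaacddcccabdaabadccac'
  #16 SA[16]=5  'bacacbaaccccbaacddcccabdaabadccac'
  #17 SA[17]=31  'badccac'
  #18 SA[18]=27  'bdaabadccac'
  #19 SA[19]=37  'c'
  #20 SA[20]=25  'cabdaabadccac'
  #21 SA[21]=35  'cac'
  #22 SA[22]=7  'cacbaaccccbaacddcccabdaabadccac'
  #23 SA[23]=9  'cbaaccccbaacddcccabdaabadccac'
  #24 SA[24]=16  'cbaacddcccabdaabadccac'
  #25 SA[25]=24  'ccabdaabadccac'
  #26 SA[26]=34  'ccac'
  #27 SA[27]=15  'ccbaacddcccabdaabadccac'
  #28 SA[28]=23  'cccabdaabadccac'
  #29 SA[29]=14  'cccbaacddcccabdaabadccac'
  #30 SA[30]=13  'ccccbaacddcccabdaabadccac'
  #31 SA[31]=1  'cdbabacacbaaccccbaacddcccabdaabadccac'
  #32 SA[32]=20  'cddcccabdaabadccac'
  #33 SA[33]=28  'daabadccac'
  #34 SA[34]=2  'dbabacacbaaccccbaacddcccabdaabadccac'
  #35 SA[35]=33  'dccac'
  #36 SA[36]=22  'dcccabdaabadccac'
  #37 SA[37]=21  'ddcccabdaabadccac'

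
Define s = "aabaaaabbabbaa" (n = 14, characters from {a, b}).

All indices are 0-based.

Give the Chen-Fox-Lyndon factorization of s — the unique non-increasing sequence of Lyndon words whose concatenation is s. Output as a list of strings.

["aab", "aaaabbabb", "a", "a"]

emit factor 1: 'aab' (i=0, period=3)
emit factor 2: 'aaaabbabb' (i=3, period=9)
emit factor 3: 'a' (i=12, period=1)
emit factor 4: 'a' (i=13, period=1)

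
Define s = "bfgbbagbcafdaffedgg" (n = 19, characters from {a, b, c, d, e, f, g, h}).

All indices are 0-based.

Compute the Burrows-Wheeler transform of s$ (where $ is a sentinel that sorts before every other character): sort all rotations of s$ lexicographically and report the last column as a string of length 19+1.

rank  rotation              last
    0  $bfgbbagbcafdaffedgg  g
    1  afdaffedgg$bfgbbagbc  c
    2  affedgg$bfgbbagbcafd  d
    3  agbcafdaffedgg$bfgbb  b
    4  bagbcafdaffedgg$bfgb  b
    5  bbagbcafdaffedgg$bfg  g
    6  bcafdaffedgg$bfgbbag  g
    7  bfgbbagbcafdaffedgg$  $
    8  cafdaffedgg$bfgbbagb  b
    9  daffedgg$bfgbbagbcaf  f
   10  dgg$bfgbbagbcafdaffe  e
   11  edgg$bfgbbagbcafdaff  f
   12  fdaffedgg$bfgbbagbca  a
   13  fedgg$bfgbbagbcafdaf  f
   14  ffedgg$bfgbbagbcafda  a
   15  fgbbagbcafdaffedgg$b  b
   16  g$bfgbbagbcafdaffedg  g
   17  gbbagbcafdaffedgg$bf  f
   18  gbcafdaffedgg$bfgbba  a
   19  gg$bfgbbagbcafdaffed  d

gcdbbgg$bfefafabgfad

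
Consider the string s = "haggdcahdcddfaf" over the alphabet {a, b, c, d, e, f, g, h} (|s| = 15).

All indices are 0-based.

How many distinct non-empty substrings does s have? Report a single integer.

rank | idx | suffix
   0 |  13 | af
   1 |   1 | aggdcahdcddfaf
   2 |   6 | ahdcddfaf
   3 |   5 | cahdcddfaf
   4 |   9 | cddfaf
   5 |   4 | dcahdcddfaf
   6 |   8 | dcddfaf
   7 |  10 | ddfaf
   8 |  11 | dfaf
   9 |  14 | f
  10 |  12 | faf
  11 |   3 | gdcahdcddfaf
  12 |   2 | ggdcahdcddfaf
  13 |   0 | haggdcahdcddfaf
  14 |   7 | hdcddfaf

SA = [13, 1, 6, 5, 9, 4, 8, 10, 11, 14, 12, 3, 2, 0, 7]
i: (SA[i-1],SA[i]) lcp shared
  1: (13,1) 1 'a'
  2: (1,6) 1 'a'
  3: (6,5) 0 ''
  4: (5,9) 1 'c'
  5: (9,4) 0 ''
  6: (4,8) 2 'dc'
  7: (8,10) 1 'd'
  8: (10,11) 1 'd'
  9: (11,14) 0 ''
  10: (14,12) 1 'f'
  11: (12,3) 0 ''
  12: (3,2) 1 'g'
  13: (2,0) 0 ''
  14: (0,7) 1 'h'

n(n+1)/2 = 15·16/2 = 120
Σ LCP = 0 + 1 + 1 + 0 + 1 + 0 + 2 + 1 + 1 + 0 + 1 + 0 + 1 + 0 + 1 = 10
distinct = 120 − 10 = 110

110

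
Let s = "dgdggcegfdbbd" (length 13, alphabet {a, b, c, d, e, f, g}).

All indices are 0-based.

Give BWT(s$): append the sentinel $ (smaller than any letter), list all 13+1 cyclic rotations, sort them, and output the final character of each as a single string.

rank  rotation        last
    0  $dgdggcegfdbbd  d
    1  bbd$dgdggcegfd  d
    2  bd$dgdggcegfdb  b
    3  cegfdbbd$dgdgg  g
    4  d$dgdggcegfdbb  b
    5  dbbd$dgdggcegf  f
    6  dgdggcegfdbbd$  $
    7  dggcegfdbbd$dg  g
    8  egfdbbd$dgdggc  c
    9  fdbbd$dgdggceg  g
   10  gcegfdbbd$dgdg  g
   11  gdggcegfdbbd$d  d
   12  gfdbbd$dgdggce  e
   13  ggcegfdbbd$dgd  d

ddbgbf$gcggded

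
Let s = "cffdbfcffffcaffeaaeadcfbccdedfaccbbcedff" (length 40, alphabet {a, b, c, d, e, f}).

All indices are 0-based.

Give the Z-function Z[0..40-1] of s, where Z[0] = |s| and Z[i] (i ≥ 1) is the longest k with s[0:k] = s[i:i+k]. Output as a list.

[40, 0, 0, 0, 0, 0, 3, 0, 0, 0, 0, 1, 0, 0, 0, 0, 0, 0, 0, 0, 0, 2, 0, 0, 1, 1, 0, 0, 0, 0, 0, 1, 1, 0, 0, 1, 0, 0, 0, 0]

Z[0]=40
i=1: fresh scan; Z[1]=0
i=2: fresh scan; Z[2]=0
i=3: fresh scan; Z[3]=0
i=4: fresh scan; Z[4]=0
i=5: fresh scan; Z[5]=0
i=6: fresh scan; Z[6]=3 scan→box=[6,9)
i=7: min(r-i=2, Z[1]=0)=0; Z[7]=0
i=8: min(r-i=1, Z[2]=0)=0; Z[8]=0
i=9: fresh scan; Z[9]=0
i=10: fresh scan; Z[10]=0
i=11: fresh scan; Z[11]=1 scan→box=[11,12)
i=12: fresh scan; Z[12]=0
i=13: fresh scan; Z[13]=0
i=14: fresh scan; Z[14]=0
i=15: fresh scan; Z[15]=0
i=16: fresh scan; Z[16]=0
i=17: fresh scan; Z[17]=0
i=18: fresh scan; Z[18]=0
i=19: fresh scan; Z[19]=0
i=20: fresh scan; Z[20]=0
i=21: fresh scan; Z[21]=2 scan→box=[21,23)
i=22: min(r-i=1, Z[1]=0)=0; Z[22]=0
i=23: fresh scan; Z[23]=0
i=24: fresh scan; Z[24]=1 scan→box=[24,25)
i=25: fresh scan; Z[25]=1 scan→box=[25,26)
i=26: fresh scan; Z[26]=0
i=27: fresh scan; Z[27]=0
i=28: fresh scan; Z[28]=0
i=29: fresh scan; Z[29]=0
i=30: fresh scan; Z[30]=0
i=31: fresh scan; Z[31]=1 scan→box=[31,32)
i=32: fresh scan; Z[32]=1 scan→box=[32,33)
i=33: fresh scan; Z[33]=0
i=34: fresh scan; Z[34]=0
i=35: fresh scan; Z[35]=1 scan→box=[35,36)
i=36: fresh scan; Z[36]=0
i=37: fresh scan; Z[37]=0
i=38: fresh scan; Z[38]=0
i=39: fresh scan; Z[39]=0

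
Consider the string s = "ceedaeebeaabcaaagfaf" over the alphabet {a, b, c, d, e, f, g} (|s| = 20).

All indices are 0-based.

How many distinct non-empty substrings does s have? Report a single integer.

194

rank | idx | suffix
   0 |  13 | aaagfaf
   1 |   9 | aabcaaagfaf
   2 |  14 | aagfaf
   3 |  10 | abcaaagfaf
   4 |   4 | aeebeaabcaaagfaf
   5 |  18 | af
   6 |  15 | agfaf
   7 |  11 | bcaaagfaf
   8 |   7 | beaabcaaagfaf
   9 |  12 | caaagfaf
  10 |   0 | ceedaeebeaabcaaagfaf
  11 |   3 | daeebeaabcaaagfaf
  12 |   8 | eaabcaaagfaf
  13 |   6 | ebeaabcaaagfaf
  14 |   2 | edaeebeaabcaaagfaf
  15 |   5 | eebeaabcaaagfaf
  16 |   1 | eedaeebeaabcaaagfaf
  17 |  19 | f
  18 |  17 | faf
  19 |  16 | gfaf

SA = [13, 9, 14, 10, 4, 18, 15, 11, 7, 12, 0, 3, 8, 6, 2, 5, 1, 19, 17, 16]
rank  pair      lcp
   1  s[13:],s[9:]  2  'aa'
   2  s[9:],s[14:]  2  'aa'
   3  s[14:],s[10:]  1  'a'
   4  s[10:],s[4:]  1  'a'
   5  s[4:],s[18:]  1  'a'
   6  s[18:],s[15:]  1  'a'
   7  s[15:],s[11:]  0  ''
   8  s[11:],s[7:]  1  'b'
   9  s[7:],s[12:]  0  ''
  10  s[12:],s[0:]  1  'c'
  11  s[0:],s[3:]  0  ''
  12  s[3:],s[8:]  0  ''
  13  s[8:],s[6:]  1  'e'
  14  s[6:],s[2:]  1  'e'
  15  s[2:],s[5:]  1  'e'
  16  s[5:],s[1:]  2  'ee'
  17  s[1:],s[19:]  0  ''
  18  s[19:],s[17:]  1  'f'
  19  s[17:],s[16:]  0  ''

n(n+1)/2 = 20·21/2 = 210
Σ LCP = 0 + 2 + 2 + 1 + 1 + 1 + 1 + 0 + 1 + 0 + 1 + 0 + 0 + 1 + 1 + 1 + 2 + 0 + 1 + 0 = 16
distinct = 210 − 16 = 194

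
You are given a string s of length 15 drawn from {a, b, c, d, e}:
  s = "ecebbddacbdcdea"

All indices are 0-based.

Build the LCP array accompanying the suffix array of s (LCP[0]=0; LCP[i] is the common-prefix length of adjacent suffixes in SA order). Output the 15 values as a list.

rank→(start, suffix):
  0 → (14, 'a')
  1 → (7, 'acbdcdea')
  2 → (3, 'bbddacbdcdea')
  3 → (9, 'bdcdea')
  4 → (4, 'bddacbdcdea')
  5 → (8, 'cbdcdea')
  6 → (11, 'cdea')
  7 → (1, 'cebbddacbdcdea')
  8 → (6, 'dacbdcdea')
  9 → (10, 'dcdea')
  10 → (5, 'ddacbdcdea')
  11 → (12, 'dea')
  12 → (13, 'ea')
  13 → (2, 'ebbddacbdcdea')
  14 → (0, 'ecebbddacbdcdea')

SA = [14, 7, 3, 9, 4, 8, 11, 1, 6, 10, 5, 12, 13, 2, 0]
i: (SA[i-1],SA[i]) lcp shared
  1: (14,7) 1 'a'
  2: (7,3) 0 ''
  3: (3,9) 1 'b'
  4: (9,4) 2 'bd'
  5: (4,8) 0 ''
  6: (8,11) 1 'c'
  7: (11,1) 1 'c'
  8: (1,6) 0 ''
  9: (6,10) 1 'd'
  10: (10,5) 1 'd'
  11: (5,12) 1 'd'
  12: (12,13) 0 ''
  13: (13,2) 1 'e'
  14: (2,0) 1 'e'

[0, 1, 0, 1, 2, 0, 1, 1, 0, 1, 1, 1, 0, 1, 1]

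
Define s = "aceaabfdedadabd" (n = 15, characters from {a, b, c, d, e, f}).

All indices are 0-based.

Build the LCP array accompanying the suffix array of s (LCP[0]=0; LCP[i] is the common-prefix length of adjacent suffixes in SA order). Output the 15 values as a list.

rank | idx | suffix
   0 |   3 | aabfdedadabd
   1 |  12 | abd
   2 |   4 | abfdedadabd
   3 |   0 | aceaabfdedadabd
   4 |  10 | adabd
   5 |  13 | bd
   6 |   5 | bfdedadabd
   7 |   1 | ceaabfdedadabd
   8 |  14 | d
   9 |  11 | dabd
  10 |   9 | dadabd
  11 |   7 | dedadabd
  12 |   2 | eaabfdedadabd
  13 |   8 | edadabd
  14 |   6 | fdedadabd

SA = [3, 12, 4, 0, 10, 13, 5, 1, 14, 11, 9, 7, 2, 8, 6]
rank  pair      lcp
   1  s[3:],s[12:]  1  'a'
   2  s[12:],s[4:]  2  'ab'
   3  s[4:],s[0:]  1  'a'
   4  s[0:],s[10:]  1  'a'
   5  s[10:],s[13:]  0  ''
   6  s[13:],s[5:]  1  'b'
   7  s[5:],s[1:]  0  ''
   8  s[1:],s[14:]  0  ''
   9  s[14:],s[11:]  1  'd'
  10  s[11:],s[9:]  2  'da'
  11  s[9:],s[7:]  1  'd'
  12  s[7:],s[2:]  0  ''
  13  s[2:],s[8:]  1  'e'
  14  s[8:],s[6:]  0  ''

[0, 1, 2, 1, 1, 0, 1, 0, 0, 1, 2, 1, 0, 1, 0]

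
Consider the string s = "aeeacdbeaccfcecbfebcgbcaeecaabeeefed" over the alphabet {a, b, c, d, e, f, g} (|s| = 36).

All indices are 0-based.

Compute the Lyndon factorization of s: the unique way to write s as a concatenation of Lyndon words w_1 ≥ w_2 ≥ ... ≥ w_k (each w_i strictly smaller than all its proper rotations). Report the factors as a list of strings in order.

emit factor 1: 'aee' (i=0, period=3)
emit factor 2: 'acdbe' (i=3, period=5)
emit factor 3: 'accfcecbfebcgbcaeec' (i=8, period=19)
emit factor 4: 'aabeeefed' (i=27, period=9)

["aee", "acdbe", "accfcecbfebcgbcaeec", "aabeeefed"]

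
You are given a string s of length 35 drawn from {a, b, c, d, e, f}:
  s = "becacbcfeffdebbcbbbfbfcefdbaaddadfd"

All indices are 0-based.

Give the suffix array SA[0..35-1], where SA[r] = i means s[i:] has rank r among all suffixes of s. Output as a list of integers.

[27, 3, 28, 31, 26, 16, 13, 17, 14, 5, 0, 18, 20, 2, 15, 4, 22, 6, 34, 30, 25, 29, 11, 32, 12, 1, 23, 8, 19, 21, 33, 24, 10, 7, 9]

rank | idx | suffix
   0 |  27 | aaddadfd
   1 |   3 | acbcfeffdebbcbbbfbfcefdbaaddadfd
   2 |  28 | addadfd
   3 |  31 | adfd
   4 |  26 | baaddadfd
   5 |  16 | bbbfbfcefdbaaddadfd
   6 |  13 | bbcbbbfbfcefdbaaddadfd
   7 |  17 | bbfbfcefdbaaddadfd
   8 |  14 | bcbbbfbfcefdbaaddadfd
   9 |   5 | bcfeffdebbcbbbfbfcefdbaaddadfd
  10 |   0 | becacbcfeffdebbcbbbfbfcefdbaaddadfd
  11 |  18 | bfbfcefdbaaddadfd
  12 |  20 | bfcefdbaaddadfd
  13 |   2 | cacbcfeffdebbcbbbfbfcefdbaaddadfd
  14 |  15 | cbbbfbfcefdbaaddadfd
  15 |   4 | cbcfeffdebbcbbbfbfcefdbaaddadfd
  16 |  22 | cefdbaaddadfd
  17 |   6 | cfeffdebbcbbbfbfcefdbaaddadfd
  18 |  34 | d
  19 |  30 | dadfd
  20 |  25 | dbaaddadfd
  21 |  29 | ddadfd
  22 |  11 | debbcbbbfbfcefdbaaddadfd
  23 |  32 | dfd
  24 |  12 | ebbcbbbfbfcefdbaaddadfd
  25 |   1 | ecacbcfeffdebbcbbbfbfcefdbaaddadfd
  26 |  23 | efdbaaddadfd
  27 |   8 | effdebbcbbbfbfcefdbaaddadfd
  28 |  19 | fbfcefdbaaddadfd
  29 |  21 | fcefdbaaddadfd
  30 |  33 | fd
  31 |  24 | fdbaaddadfd
  32 |  10 | fdebbcbbbfbfcefdbaaddadfd
  33 |   7 | feffdebbcbbbfbfcefdbaaddadfd
  34 |   9 | ffdebbcbbbfbfcefdbaaddadfd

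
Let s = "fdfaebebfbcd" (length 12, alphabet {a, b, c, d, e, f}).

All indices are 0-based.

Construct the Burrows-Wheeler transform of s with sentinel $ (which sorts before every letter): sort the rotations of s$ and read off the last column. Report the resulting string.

dffeebcfabdb$

rank  rotation       last
    0  $fdfaebebfbcd  d
    1  aebebfbcd$fdf  f
    2  bcd$fdfaebebf  f
    3  bebfbcd$fdfae  e
    4  bfbcd$fdfaebe  e
    5  cd$fdfaebebfb  b
    6  d$fdfaebebfbc  c
    7  dfaebebfbcd$f  f
    8  ebebfbcd$fdfa  a
    9  ebfbcd$fdfaeb  b
   10  faebebfbcd$fd  d
   11  fbcd$fdfaebeb  b
   12  fdfaebebfbcd$  $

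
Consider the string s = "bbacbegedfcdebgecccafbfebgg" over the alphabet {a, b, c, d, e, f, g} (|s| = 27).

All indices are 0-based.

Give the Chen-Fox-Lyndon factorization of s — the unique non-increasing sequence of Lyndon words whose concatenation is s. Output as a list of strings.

["b", "b", "acbegedfcdebgecccafbfebgg"]

emit factor 1: 'b' (i=0, period=1)
emit factor 2: 'b' (i=1, period=1)
emit factor 3: 'acbegedfcdebgecccafbfebgg' (i=2, period=25)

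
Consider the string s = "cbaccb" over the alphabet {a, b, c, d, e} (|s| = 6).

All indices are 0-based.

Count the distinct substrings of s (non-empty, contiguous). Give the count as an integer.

rank | idx | suffix
   0 |   2 | accb
   1 |   5 | b
   2 |   1 | baccb
   3 |   4 | cb
   4 |   0 | cbaccb
   5 |   3 | ccb

SA = [2, 5, 1, 4, 0, 3]
i: (SA[i-1],SA[i]) lcp shared
  1: (2,5) 0 ''
  2: (5,1) 1 'b'
  3: (1,4) 0 ''
  4: (4,0) 2 'cb'
  5: (0,3) 1 'c'

n(n+1)/2 = 6·7/2 = 21
Σ LCP = 0 + 0 + 1 + 0 + 2 + 1 = 4
distinct = 21 − 4 = 17

17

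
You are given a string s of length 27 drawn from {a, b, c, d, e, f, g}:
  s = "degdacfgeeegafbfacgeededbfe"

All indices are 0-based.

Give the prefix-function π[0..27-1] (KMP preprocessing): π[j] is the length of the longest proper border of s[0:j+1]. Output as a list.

[0, 0, 0, 1, 0, 0, 0, 0, 0, 0, 0, 0, 0, 0, 0, 0, 0, 0, 0, 0, 0, 1, 2, 1, 0, 0, 0]

π[0] = 0
j=1 s[j]='e': π[1]=0 (border '')
j=2 s[j]='g': π[2]=0 (border '')
j=3 s[j]='d': π[3]=1 (border 'd')
j=4 s[j]='a': k: 1→0; π[4]=0 (border '')
j=5 s[j]='c': π[5]=0 (border '')
j=6 s[j]='f': π[6]=0 (border '')
j=7 s[j]='g': π[7]=0 (border '')
j=8 s[j]='e': π[8]=0 (border '')
j=9 s[j]='e': π[9]=0 (border '')
j=10 s[j]='e': π[10]=0 (border '')
j=11 s[j]='g': π[11]=0 (border '')
j=12 s[j]='a': π[12]=0 (border '')
j=13 s[j]='f': π[13]=0 (border '')
j=14 s[j]='b': π[14]=0 (border '')
j=15 s[j]='f': π[15]=0 (border '')
j=16 s[j]='a': π[16]=0 (border '')
j=17 s[j]='c': π[17]=0 (border '')
j=18 s[j]='g': π[18]=0 (border '')
j=19 s[j]='e': π[19]=0 (border '')
j=20 s[j]='e': π[20]=0 (border '')
j=21 s[j]='d': π[21]=1 (border 'd')
j=22 s[j]='e': π[22]=2 (border 'de')
j=23 s[j]='d': k: 2→0; π[23]=1 (border 'd')
j=24 s[j]='b': k: 1→0; π[24]=0 (border '')
j=25 s[j]='f': π[25]=0 (border '')
j=26 s[j]='e': π[26]=0 (border '')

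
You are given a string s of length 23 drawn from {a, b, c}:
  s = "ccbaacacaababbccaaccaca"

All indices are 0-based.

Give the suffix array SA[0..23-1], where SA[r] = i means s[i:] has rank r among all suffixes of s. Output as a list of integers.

rank | idx | suffix
   0 |  22 | a
   1 |   8 | aababbccaaccaca
   2 |   3 | aacacaababbccaaccaca
   3 |  16 | aaccaca
   4 |   9 | ababbccaaccaca
   5 |  11 | abbccaaccaca
   6 |  20 | aca
   7 |   6 | acaababbccaaccaca
   8 |   4 | acacaababbccaaccaca
   9 |  17 | accaca
  10 |   2 | baacacaababbccaaccaca
  11 |  10 | babbccaaccaca
  12 |  12 | bbccaaccaca
  13 |  13 | bccaaccaca
  14 |  21 | ca
  15 |   7 | caababbccaaccaca
  16 |  15 | caaccaca
  17 |  19 | caca
  18 |   5 | cacaababbccaaccaca
  19 |   1 | cbaacacaababbccaaccaca
  20 |  14 | ccaaccaca
  21 |  18 | ccaca
  22 |   0 | ccbaacacaababbccaaccaca

[22, 8, 3, 16, 9, 11, 20, 6, 4, 17, 2, 10, 12, 13, 21, 7, 15, 19, 5, 1, 14, 18, 0]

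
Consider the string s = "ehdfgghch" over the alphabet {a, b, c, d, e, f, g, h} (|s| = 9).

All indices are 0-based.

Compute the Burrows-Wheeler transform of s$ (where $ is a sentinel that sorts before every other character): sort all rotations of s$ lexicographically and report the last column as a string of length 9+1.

rank  rotation    last
    0  $ehdfgghch  h
    1  ch$ehdfggh  h
    2  dfgghch$eh  h
    3  ehdfgghch$  $
    4  fgghch$ehd  d
    5  gghch$ehdf  f
    6  ghch$ehdfg  g
    7  h$ehdfgghc  c
    8  hch$ehdfgg  g
    9  hdfgghch$e  e

hhh$dfgcge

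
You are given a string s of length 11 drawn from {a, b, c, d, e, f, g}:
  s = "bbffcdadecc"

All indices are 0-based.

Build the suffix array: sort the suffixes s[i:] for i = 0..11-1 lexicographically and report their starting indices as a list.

[6, 0, 1, 10, 9, 4, 5, 7, 8, 3, 2]

rank→(start, suffix):
  0 → (6, 'adecc')
  1 → (0, 'bbffcdadecc')
  2 → (1, 'bffcdadecc')
  3 → (10, 'c')
  4 → (9, 'cc')
  5 → (4, 'cdadecc')
  6 → (5, 'dadecc')
  7 → (7, 'decc')
  8 → (8, 'ecc')
  9 → (3, 'fcdadecc')
  10 → (2, 'ffcdadecc')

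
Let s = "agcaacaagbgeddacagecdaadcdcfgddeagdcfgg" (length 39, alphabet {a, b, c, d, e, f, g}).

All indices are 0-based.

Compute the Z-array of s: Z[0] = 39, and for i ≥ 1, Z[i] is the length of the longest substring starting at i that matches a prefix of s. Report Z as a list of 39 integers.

[39, 0, 0, 1, 1, 0, 1, 2, 0, 0, 0, 0, 0, 0, 1, 0, 2, 0, 0, 0, 0, 1, 1, 0, 0, 0, 0, 0, 0, 0, 0, 0, 2, 0, 0, 0, 0, 0, 0]

Z[0]=39
i=1: i≥r, start 0; Z[1]=0
i=2: i≥r, start 0; Z[2]=0
i=3: i≥r, start 0; Z[3]=1 extend→box=[3,4)
i=4: i≥r, start 0; Z[4]=1 extend→box=[4,5)
i=5: i≥r, start 0; Z[5]=0
i=6: i≥r, start 0; Z[6]=1 extend→box=[6,7)
i=7: i≥r, start 0; Z[7]=2 extend→box=[7,9)
i=8: min(r-i=1, Z[1]=0)=0; Z[8]=0
i=9: i≥r, start 0; Z[9]=0
i=10: i≥r, start 0; Z[10]=0
i=11: i≥r, start 0; Z[11]=0
i=12: i≥r, start 0; Z[12]=0
i=13: i≥r, start 0; Z[13]=0
i=14: i≥r, start 0; Z[14]=1 extend→box=[14,15)
i=15: i≥r, start 0; Z[15]=0
i=16: i≥r, start 0; Z[16]=2 extend→box=[16,18)
i=17: min(r-i=1, Z[1]=0)=0; Z[17]=0
i=18: i≥r, start 0; Z[18]=0
i=19: i≥r, start 0; Z[19]=0
i=20: i≥r, start 0; Z[20]=0
i=21: i≥r, start 0; Z[21]=1 extend→box=[21,22)
i=22: i≥r, start 0; Z[22]=1 extend→box=[22,23)
i=23: i≥r, start 0; Z[23]=0
i=24: i≥r, start 0; Z[24]=0
i=25: i≥r, start 0; Z[25]=0
i=26: i≥r, start 0; Z[26]=0
i=27: i≥r, start 0; Z[27]=0
i=28: i≥r, start 0; Z[28]=0
i=29: i≥r, start 0; Z[29]=0
i=30: i≥r, start 0; Z[30]=0
i=31: i≥r, start 0; Z[31]=0
i=32: i≥r, start 0; Z[32]=2 extend→box=[32,34)
i=33: min(r-i=1, Z[1]=0)=0; Z[33]=0
i=34: i≥r, start 0; Z[34]=0
i=35: i≥r, start 0; Z[35]=0
i=36: i≥r, start 0; Z[36]=0
i=37: i≥r, start 0; Z[37]=0
i=38: i≥r, start 0; Z[38]=0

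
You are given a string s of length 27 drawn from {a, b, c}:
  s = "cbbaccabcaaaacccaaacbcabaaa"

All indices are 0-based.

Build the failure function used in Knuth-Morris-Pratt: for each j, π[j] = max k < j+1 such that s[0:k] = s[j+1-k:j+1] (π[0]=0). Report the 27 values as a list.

[0, 0, 0, 0, 1, 1, 0, 0, 1, 0, 0, 0, 0, 1, 1, 1, 0, 0, 0, 1, 2, 1, 0, 0, 0, 0, 0]

π[0] = 0
j=1 s[j]='b': π[1]=0 (border '')
j=2 s[j]='b': π[2]=0 (border '')
j=3 s[j]='a': π[3]=0 (border '')
j=4 s[j]='c': π[4]=1 (border 'c')
j=5 s[j]='c': k: 1→0; π[5]=1 (border 'c')
j=6 s[j]='a': k: 1→0; π[6]=0 (border '')
j=7 s[j]='b': π[7]=0 (border '')
j=8 s[j]='c': π[8]=1 (border 'c')
j=9 s[j]='a': k: 1→0; π[9]=0 (border '')
j=10 s[j]='a': π[10]=0 (border '')
j=11 s[j]='a': π[11]=0 (border '')
j=12 s[j]='a': π[12]=0 (border '')
j=13 s[j]='c': π[13]=1 (border 'c')
j=14 s[j]='c': k: 1→0; π[14]=1 (border 'c')
j=15 s[j]='c': k: 1→0; π[15]=1 (border 'c')
j=16 s[j]='a': k: 1→0; π[16]=0 (border '')
j=17 s[j]='a': π[17]=0 (border '')
j=18 s[j]='a': π[18]=0 (border '')
j=19 s[j]='c': π[19]=1 (border 'c')
j=20 s[j]='b': π[20]=2 (border 'cb')
j=21 s[j]='c': k: 2→0; π[21]=1 (border 'c')
j=22 s[j]='a': k: 1→0; π[22]=0 (border '')
j=23 s[j]='b': π[23]=0 (border '')
j=24 s[j]='a': π[24]=0 (border '')
j=25 s[j]='a': π[25]=0 (border '')
j=26 s[j]='a': π[26]=0 (border '')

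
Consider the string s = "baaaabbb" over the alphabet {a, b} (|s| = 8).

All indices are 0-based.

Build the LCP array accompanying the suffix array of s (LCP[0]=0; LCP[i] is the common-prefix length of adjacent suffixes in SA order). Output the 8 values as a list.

[0, 3, 2, 1, 0, 1, 1, 2]

rank→(start, suffix):
  0 → (1, 'aaaabbb')
  1 → (2, 'aaabbb')
  2 → (3, 'aabbb')
  3 → (4, 'abbb')
  4 → (7, 'b')
  5 → (0, 'baaaabbb')
  6 → (6, 'bb')
  7 → (5, 'bbb')

SA = [1, 2, 3, 4, 7, 0, 6, 5]
[i] adj suffixes → lcp
  [1] 1/2 → 3 ('aaa')
  [2] 2/3 → 2 ('aa')
  [3] 3/4 → 1 ('a')
  [4] 4/7 → 0 ('')
  [5] 7/0 → 1 ('b')
  [6] 0/6 → 1 ('b')
  [7] 6/5 → 2 ('bb')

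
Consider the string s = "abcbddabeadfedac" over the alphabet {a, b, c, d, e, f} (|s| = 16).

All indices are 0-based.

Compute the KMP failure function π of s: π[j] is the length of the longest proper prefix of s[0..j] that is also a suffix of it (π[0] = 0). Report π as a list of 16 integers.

[0, 0, 0, 0, 0, 0, 1, 2, 0, 1, 0, 0, 0, 0, 1, 0]

π[0] = 0
j=1 s[j]='b': π[1]=0 (border '')
j=2 s[j]='c': π[2]=0 (border '')
j=3 s[j]='b': π[3]=0 (border '')
j=4 s[j]='d': π[4]=0 (border '')
j=5 s[j]='d': π[5]=0 (border '')
j=6 s[j]='a': π[6]=1 (border 'a')
j=7 s[j]='b': π[7]=2 (border 'ab')
j=8 s[j]='e': k: 2→0; π[8]=0 (border '')
j=9 s[j]='a': π[9]=1 (border 'a')
j=10 s[j]='d': k: 1→0; π[10]=0 (border '')
j=11 s[j]='f': π[11]=0 (border '')
j=12 s[j]='e': π[12]=0 (border '')
j=13 s[j]='d': π[13]=0 (border '')
j=14 s[j]='a': π[14]=1 (border 'a')
j=15 s[j]='c': k: 1→0; π[15]=0 (border '')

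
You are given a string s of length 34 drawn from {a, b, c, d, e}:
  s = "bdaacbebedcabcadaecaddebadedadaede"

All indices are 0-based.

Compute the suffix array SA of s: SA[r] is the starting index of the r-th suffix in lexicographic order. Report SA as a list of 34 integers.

[2, 11, 3, 14, 28, 19, 24, 16, 30, 23, 12, 0, 5, 7, 10, 13, 18, 4, 1, 27, 15, 29, 9, 20, 32, 21, 25, 33, 22, 6, 17, 26, 8, 31]

rank | idx | suffix
   0 |   2 | aacbebedcabcadaecaddebadedadaede
   1 |  11 | abcadaecaddebadedadaede
   2 |   3 | acbebedcabcadaecaddebadedadaede
   3 |  14 | adaecaddebadedadaede
   4 |  28 | adaede
   5 |  19 | addebadedadaede
   6 |  24 | adedadaede
   7 |  16 | aecaddebadedadaede
   8 |  30 | aede
   9 |  23 | badedadaede
  10 |  12 | bcadaecaddebadedadaede
  11 |   0 | bdaacbebedcabcadaecaddebadedadaede
  12 |   5 | bebedcabcadaecaddebadedadaede
  13 |   7 | bedcabcadaecaddebadedadaede
  14 |  10 | cabcadaecaddebadedadaede
  15 |  13 | cadaecaddebadedadaede
  16 |  18 | caddebadedadaede
  17 |   4 | cbebedcabcadaecaddebadedadaede
  18 |   1 | daacbebedcabcadaecaddebadedadaede
  19 |  27 | dadaede
  20 |  15 | daecaddebadedadaede
  21 |  29 | daede
  22 |   9 | dcabcadaecaddebadedadaede
  23 |  20 | ddebadedadaede
  24 |  32 | de
  25 |  21 | debadedadaede
  26 |  25 | dedadaede
  27 |  33 | e
  28 |  22 | ebadedadaede
  29 |   6 | ebedcabcadaecaddebadedadaede
  30 |  17 | ecaddebadedadaede
  31 |  26 | edadaede
  32 |   8 | edcabcadaecaddebadedadaede
  33 |  31 | ede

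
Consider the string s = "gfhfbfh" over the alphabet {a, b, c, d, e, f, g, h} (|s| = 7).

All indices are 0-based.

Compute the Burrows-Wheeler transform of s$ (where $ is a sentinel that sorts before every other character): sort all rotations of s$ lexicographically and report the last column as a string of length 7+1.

rank  rotation  last
    0  $gfhfbfh  h
    1  bfh$gfhf  f
    2  fbfh$gfh  h
    3  fh$gfhfb  b
    4  fhfbfh$g  g
    5  gfhfbfh$  $
    6  h$gfhfbf  f
    7  hfbfh$gf  f

hfhbg$ff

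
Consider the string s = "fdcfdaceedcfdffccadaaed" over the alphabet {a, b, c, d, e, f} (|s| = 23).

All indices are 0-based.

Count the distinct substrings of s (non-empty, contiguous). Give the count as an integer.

rank | idx | suffix
   0 |  19 | aaed
   1 |   5 | aceedcfdffccadaaed
   2 |  17 | adaaed
   3 |  20 | aed
   4 |  16 | cadaaed
   5 |  15 | ccadaaed
   6 |   6 | ceedcfdffccadaaed
   7 |   2 | cfdaceedcfdffccadaaed
   8 |  10 | cfdffccadaaed
   9 |  22 | d
  10 |  18 | daaed
  11 |   4 | daceedcfdffccadaaed
  12 |   1 | dcfdaceedcfdffccadaaed
  13 |   9 | dcfdffccadaaed
  14 |  12 | dffccadaaed
  15 |  21 | ed
  16 |   8 | edcfdffccadaaed
  17 |   7 | eedcfdffccadaaed
  18 |  14 | fccadaaed
  19 |   3 | fdaceedcfdffccadaaed
  20 |   0 | fdcfdaceedcfdffccadaaed
  21 |  11 | fdffccadaaed
  22 |  13 | ffccadaaed

SA = [19, 5, 17, 20, 16, 15, 6, 2, 10, 22, 18, 4, 1, 9, 12, 21, 8, 7, 14, 3, 0, 11, 13]
[i] adj suffixes → lcp
  [1] 19/5 → 1 ('a')
  [2] 5/17 → 1 ('a')
  [3] 17/20 → 1 ('a')
  [4] 20/16 → 0 ('')
  [5] 16/15 → 1 ('c')
  [6] 15/6 → 1 ('c')
  [7] 6/2 → 1 ('c')
  [8] 2/10 → 3 ('cfd')
  [9] 10/22 → 0 ('')
  [10] 22/18 → 1 ('d')
  [11] 18/4 → 2 ('da')
  [12] 4/1 → 1 ('d')
  [13] 1/9 → 4 ('dcfd')
  [14] 9/12 → 1 ('d')
  [15] 12/21 → 0 ('')
  [16] 21/8 → 2 ('ed')
  [17] 8/7 → 1 ('e')
  [18] 7/14 → 0 ('')
  [19] 14/3 → 1 ('f')
  [20] 3/0 → 2 ('fd')
  [21] 0/11 → 2 ('fd')
  [22] 11/13 → 1 ('f')

n(n+1)/2 = 23·24/2 = 276
Σ LCP = 0 + 1 + 1 + 1 + 0 + 1 + 1 + 1 + 3 + 0 + 1 + 2 + 1 + 4 + 1 + 0 + 2 + 1 + 0 + 1 + 2 + 2 + 1 = 27
distinct = 276 − 27 = 249

249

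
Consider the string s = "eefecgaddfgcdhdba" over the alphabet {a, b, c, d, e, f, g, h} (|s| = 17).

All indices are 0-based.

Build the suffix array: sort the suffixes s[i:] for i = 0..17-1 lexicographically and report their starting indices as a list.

[16, 6, 15, 11, 4, 14, 7, 8, 12, 3, 0, 1, 2, 9, 5, 10, 13]

rank→(start, suffix):
  0 → (16, 'a')
  1 → (6, 'addfgcdhdba')
  2 → (15, 'ba')
  3 → (11, 'cdhdba')
  4 → (4, 'cgaddfgcdhdba')
  5 → (14, 'dba')
  6 → (7, 'ddfgcdhdba')
  7 → (8, 'dfgcdhdba')
  8 → (12, 'dhdba')
  9 → (3, 'ecgaddfgcdhdba')
  10 → (0, 'eefecgaddfgcdhdba')
  11 → (1, 'efecgaddfgcdhdba')
  12 → (2, 'fecgaddfgcdhdba')
  13 → (9, 'fgcdhdba')
  14 → (5, 'gaddfgcdhdba')
  15 → (10, 'gcdhdba')
  16 → (13, 'hdba')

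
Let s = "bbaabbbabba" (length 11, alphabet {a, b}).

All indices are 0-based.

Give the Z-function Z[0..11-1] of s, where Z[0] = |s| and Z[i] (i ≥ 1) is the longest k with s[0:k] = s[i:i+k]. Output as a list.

[11, 1, 0, 0, 2, 3, 1, 0, 3, 1, 0]

Z[0]=11
i=1: fresh scan; Z[1]=1 extend→box=[1,2)
i=2: fresh scan; Z[2]=0
i=3: fresh scan; Z[3]=0
i=4: fresh scan; Z[4]=2 extend→box=[4,6)
i=5: min(r-i=1, Z[1]=1)=1; Z[5]=3 extend→box=[5,8)
i=6: min(r-i=2, Z[1]=1)=1; Z[6]=1
i=7: min(r-i=1, Z[2]=0)=0; Z[7]=0
i=8: fresh scan; Z[8]=3 extend→box=[8,11)
i=9: min(r-i=2, Z[1]=1)=1; Z[9]=1
i=10: min(r-i=1, Z[2]=0)=0; Z[10]=0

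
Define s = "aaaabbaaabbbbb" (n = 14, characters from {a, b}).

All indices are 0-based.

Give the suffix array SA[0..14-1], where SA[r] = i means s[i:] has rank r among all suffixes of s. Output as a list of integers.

[0, 1, 6, 2, 7, 3, 8, 13, 5, 12, 4, 11, 10, 9]

sorted suffixes:
  #0 SA[0]=0  'aaaabbaaabbbbb'
  #1 SA[1]=1  'aaabbaaabbbbb'
  #2 SA[2]=6  'aaabbbbb'
  #3 SA[3]=2  'aabbaaabbbbb'
  #4 SA[4]=7  'aabbbbb'
  #5 SA[5]=3  'abbaaabbbbb'
  #6 SA[6]=8  'abbbbb'
  #7 SA[7]=13  'b'
  #8 SA[8]=5  'baaabbbbb'
  #9 SA[9]=12  'bb'
  #10 SA[10]=4  'bbaaabbbbb'
  #11 SA[11]=11  'bbb'
  #12 SA[12]=10  'bbbb'
  #13 SA[13]=9  'bbbbb'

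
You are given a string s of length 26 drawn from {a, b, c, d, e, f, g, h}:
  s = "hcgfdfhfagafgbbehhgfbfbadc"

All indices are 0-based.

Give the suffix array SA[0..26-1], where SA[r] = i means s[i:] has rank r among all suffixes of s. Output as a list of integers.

[23, 10, 8, 22, 13, 14, 20, 25, 1, 24, 4, 15, 7, 21, 19, 3, 11, 5, 9, 12, 18, 2, 0, 6, 17, 16]

sorted suffixes:
  #0 SA[0]=23  'adc'
  #1 SA[1]=10  'afgbbehhgfbfbadc'
  #2 SA[2]=8  'agafgbbehhgfbfbadc'
  #3 SA[3]=22  'badc'
  #4 SA[4]=13  'bbehhgfbfbadc'
  #5 SA[5]=14  'behhgfbfbadc'
  #6 SA[6]=20  'bfbadc'
  #7 SA[7]=25  'c'
  #8 SA[8]=1  'cgfdfhfagafgbbehhgfbfbadc'
  #9 SA[9]=24  'dc'
  #10 SA[10]=4  'dfhfagafgbbehhgfbfbadc'
  #11 SA[11]=15  'ehhgfbfbadc'
  #12 SA[12]=7  'fagafgbbehhgfbfbadc'
  #13 SA[13]=21  'fbadc'
  #14 SA[14]=19  'fbfbadc'
  #15 SA[15]=3  'fdfhfagafgbbehhgfbfbadc'
  #16 SA[16]=11  'fgbbehhgfbfbadc'
  #17 SA[17]=5  'fhfagafgbbehhgfbfbadc'
  #18 SA[18]=9  'gafgbbehhgfbfbadc'
  #19 SA[19]=12  'gbbehhgfbfbadc'
  #20 SA[20]=18  'gfbfbadc'
  #21 SA[21]=2  'gfdfhfagafgbbehhgfbfbadc'
  #22 SA[22]=0  'hcgfdfhfagafgbbehhgfbfbadc'
  #23 SA[23]=6  'hfagafgbbehhgfbfbadc'
  #24 SA[24]=17  'hgfbfbadc'
  #25 SA[25]=16  'hhgfbfbadc'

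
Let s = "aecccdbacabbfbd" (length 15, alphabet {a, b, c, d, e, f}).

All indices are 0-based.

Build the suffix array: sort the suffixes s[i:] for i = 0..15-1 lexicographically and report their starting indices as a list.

sorted suffixes:
  #0 SA[0]=9  'abbfbd'
  #1 SA[1]=7  'acabbfbd'
  #2 SA[2]=0  'aecccdbacabbfbd'
  #3 SA[3]=6  'bacabbfbd'
  #4 SA[4]=10  'bbfbd'
  #5 SA[5]=13  'bd'
  #6 SA[6]=11  'bfbd'
  #7 SA[7]=8  'cabbfbd'
  #8 SA[8]=2  'cccdbacabbfbd'
  #9 SA[9]=3  'ccdbacabbfbd'
  #10 SA[10]=4  'cdbacabbfbd'
  #11 SA[11]=14  'd'
  #12 SA[12]=5  'dbacabbfbd'
  #13 SA[13]=1  'ecccdbacabbfbd'
  #14 SA[14]=12  'fbd'

[9, 7, 0, 6, 10, 13, 11, 8, 2, 3, 4, 14, 5, 1, 12]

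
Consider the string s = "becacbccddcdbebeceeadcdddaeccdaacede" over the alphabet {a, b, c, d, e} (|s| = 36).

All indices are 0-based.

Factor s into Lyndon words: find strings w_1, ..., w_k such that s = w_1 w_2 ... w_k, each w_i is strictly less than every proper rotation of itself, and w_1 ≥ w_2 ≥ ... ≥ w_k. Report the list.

emit factor 1: 'bec' (i=0, period=3)
emit factor 2: 'acbccddcdbebeceeadcdddaeccd' (i=3, period=27)
emit factor 3: 'aacede' (i=30, period=6)

["bec", "acbccddcdbebeceeadcdddaeccd", "aacede"]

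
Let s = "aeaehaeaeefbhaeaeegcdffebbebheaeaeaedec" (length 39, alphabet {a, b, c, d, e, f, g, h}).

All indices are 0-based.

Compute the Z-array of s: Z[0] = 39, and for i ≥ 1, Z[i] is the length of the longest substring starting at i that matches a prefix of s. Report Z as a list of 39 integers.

Z[0]=39
i=1: outside box; Z[1]=0
i=2: outside box; Z[2]=2 scan→box=[2,4)
i=3: min(r-i=1, Z[1]=0)=0; Z[3]=0
i=4: outside box; Z[4]=0
i=5: outside box; Z[5]=4 scan→box=[5,9)
i=6: min(r-i=3, Z[1]=0)=0; Z[6]=0
i=7: min(r-i=2, Z[2]=2)=2; Z[7]=2
i=8: min(r-i=1, Z[3]=0)=0; Z[8]=0
i=9: outside box; Z[9]=0
i=10: outside box; Z[10]=0
i=11: outside box; Z[11]=0
i=12: outside box; Z[12]=0
i=13: outside box; Z[13]=4 scan→box=[13,17)
i=14: min(r-i=3, Z[1]=0)=0; Z[14]=0
i=15: min(r-i=2, Z[2]=2)=2; Z[15]=2
i=16: min(r-i=1, Z[3]=0)=0; Z[16]=0
i=17: outside box; Z[17]=0
i=18: outside box; Z[18]=0
i=19: outside box; Z[19]=0
i=20: outside box; Z[20]=0
i=21: outside box; Z[21]=0
i=22: outside box; Z[22]=0
i=23: outside box; Z[23]=0
i=24: outside box; Z[24]=0
i=25: outside box; Z[25]=0
i=26: outside box; Z[26]=0
i=27: outside box; Z[27]=0
i=28: outside box; Z[28]=0
i=29: outside box; Z[29]=0
i=30: outside box; Z[30]=4 scan→box=[30,34)
i=31: min(r-i=3, Z[1]=0)=0; Z[31]=0
i=32: min(r-i=2, Z[2]=2)=2; Z[32]=4 scan→box=[32,36)
i=33: min(r-i=3, Z[1]=0)=0; Z[33]=0
i=34: min(r-i=2, Z[2]=2)=2; Z[34]=2
i=35: min(r-i=1, Z[3]=0)=0; Z[35]=0
i=36: outside box; Z[36]=0
i=37: outside box; Z[37]=0
i=38: outside box; Z[38]=0

[39, 0, 2, 0, 0, 4, 0, 2, 0, 0, 0, 0, 0, 4, 0, 2, 0, 0, 0, 0, 0, 0, 0, 0, 0, 0, 0, 0, 0, 0, 4, 0, 4, 0, 2, 0, 0, 0, 0]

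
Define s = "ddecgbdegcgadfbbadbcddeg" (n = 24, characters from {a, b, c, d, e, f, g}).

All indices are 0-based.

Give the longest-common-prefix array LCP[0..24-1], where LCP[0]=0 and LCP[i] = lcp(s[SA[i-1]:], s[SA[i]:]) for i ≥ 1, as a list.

[0, 2, 0, 1, 1, 1, 0, 1, 2, 0, 1, 3, 1, 2, 3, 1, 0, 1, 2, 0, 0, 1, 1, 1]

rank→(start, suffix):
  0 → (16, 'adbcddeg')
  1 → (11, 'adfbbadbcddeg')
  2 → (15, 'badbcddeg')
  3 → (14, 'bbadbcddeg')
  4 → (18, 'bcddeg')
  5 → (5, 'bdegcgadfbbadbcddeg')
  6 → (19, 'cddeg')
  7 → (9, 'cgadfbbadbcddeg')
  8 → (3, 'cgbdegcgadfbbadbcddeg')
  9 → (17, 'dbcddeg')
  10 → (0, 'ddecgbdegcgadfbbadbcddeg')
  11 → (20, 'ddeg')
  12 → (1, 'decgbdegcgadfbbadbcddeg')
  13 → (21, 'deg')
  14 → (6, 'degcgadfbbadbcddeg')
  15 → (12, 'dfbbadbcddeg')
  16 → (2, 'ecgbdegcgadfbbadbcddeg')
  17 → (22, 'eg')
  18 → (7, 'egcgadfbbadbcddeg')
  19 → (13, 'fbbadbcddeg')
  20 → (23, 'g')
  21 → (10, 'gadfbbadbcddeg')
  22 → (4, 'gbdegcgadfbbadbcddeg')
  23 → (8, 'gcgadfbbadbcddeg')

SA = [16, 11, 15, 14, 18, 5, 19, 9, 3, 17, 0, 20, 1, 21, 6, 12, 2, 22, 7, 13, 23, 10, 4, 8]
i: (SA[i-1],SA[i]) lcp shared
  1: (16,11) 2 'ad'
  2: (11,15) 0 ''
  3: (15,14) 1 'b'
  4: (14,18) 1 'b'
  5: (18,5) 1 'b'
  6: (5,19) 0 ''
  7: (19,9) 1 'c'
  8: (9,3) 2 'cg'
  9: (3,17) 0 ''
  10: (17,0) 1 'd'
  11: (0,20) 3 'dde'
  12: (20,1) 1 'd'
  13: (1,21) 2 'de'
  14: (21,6) 3 'deg'
  15: (6,12) 1 'd'
  16: (12,2) 0 ''
  17: (2,22) 1 'e'
  18: (22,7) 2 'eg'
  19: (7,13) 0 ''
  20: (13,23) 0 ''
  21: (23,10) 1 'g'
  22: (10,4) 1 'g'
  23: (4,8) 1 'g'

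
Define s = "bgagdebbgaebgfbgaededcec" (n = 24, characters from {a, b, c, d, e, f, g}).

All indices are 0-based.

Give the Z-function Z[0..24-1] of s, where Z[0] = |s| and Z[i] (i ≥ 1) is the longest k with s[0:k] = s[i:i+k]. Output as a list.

[24, 0, 0, 0, 0, 0, 1, 3, 0, 0, 0, 2, 0, 0, 3, 0, 0, 0, 0, 0, 0, 0, 0, 0]

Z[0]=24
i=1: i≥r, start 0; Z[1]=0
i=2: i≥r, start 0; Z[2]=0
i=3: i≥r, start 0; Z[3]=0
i=4: i≥r, start 0; Z[4]=0
i=5: i≥r, start 0; Z[5]=0
i=6: i≥r, start 0; Z[6]=1 scan→box=[6,7)
i=7: i≥r, start 0; Z[7]=3 scan→box=[7,10)
i=8: min(r-i=2, Z[1]=0)=0; Z[8]=0
i=9: min(r-i=1, Z[2]=0)=0; Z[9]=0
i=10: i≥r, start 0; Z[10]=0
i=11: i≥r, start 0; Z[11]=2 scan→box=[11,13)
i=12: min(r-i=1, Z[1]=0)=0; Z[12]=0
i=13: i≥r, start 0; Z[13]=0
i=14: i≥r, start 0; Z[14]=3 scan→box=[14,17)
i=15: min(r-i=2, Z[1]=0)=0; Z[15]=0
i=16: min(r-i=1, Z[2]=0)=0; Z[16]=0
i=17: i≥r, start 0; Z[17]=0
i=18: i≥r, start 0; Z[18]=0
i=19: i≥r, start 0; Z[19]=0
i=20: i≥r, start 0; Z[20]=0
i=21: i≥r, start 0; Z[21]=0
i=22: i≥r, start 0; Z[22]=0
i=23: i≥r, start 0; Z[23]=0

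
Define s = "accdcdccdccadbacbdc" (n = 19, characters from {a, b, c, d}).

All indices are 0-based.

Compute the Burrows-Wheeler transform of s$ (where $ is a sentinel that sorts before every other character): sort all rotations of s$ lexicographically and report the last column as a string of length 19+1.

rank  rotation              last
    0  $accdcdccdccadbacbdc  c
    1  acbdc$accdcdccdccadb  b
    2  accdcdccdccadbacbdc$  $
    3  adbacbdc$accdcdccdcc  c
    4  bacbdc$accdcdccdccad  d
    5  bdc$accdcdccdccadbac  c
    6  c$accdcdccdccadbacbd  d
    7  cadbacbdc$accdcdccdc  c
    8  cbdc$accdcdccdccadba  a
    9  ccadbacbdc$accdcdccd  d
   10  ccdccadbacbdc$accdcd  d
   11  ccdcdccdccadbacbdc$a  a
   12  cdccadbacbdc$accdcdc  c
   13  cdccdccadbacbdc$accd  d
   14  cdcdccdccadbacbdc$ac  c
   15  dbacbdc$accdcdccdcca  a
   16  dc$accdcdccdccadbacb  b
   17  dccadbacbdc$accdcdcc  c
   18  dccdccadbacbdc$accdc  c
   19  dcdccdccadbacbdc$acc  c

cb$cdcdcaddacdcabccc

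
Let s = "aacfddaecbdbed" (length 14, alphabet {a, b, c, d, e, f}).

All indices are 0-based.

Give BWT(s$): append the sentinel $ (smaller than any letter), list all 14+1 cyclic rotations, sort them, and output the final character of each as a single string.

rank  rotation         last
    0  $aacfddaecbdbed  d
    1  aacfddaecbdbed$  $
    2  acfddaecbdbed$a  a
    3  aecbdbed$aacfdd  d
    4  bdbed$aacfddaec  c
    5  bed$aacfddaecbd  d
    6  cbdbed$aacfddae  e
    7  cfddaecbdbed$aa  a
    8  d$aacfddaecbdbe  e
    9  daecbdbed$aacfd  d
   10  dbed$aacfddaecb  b
   11  ddaecbdbed$aacf  f
   12  ecbdbed$aacfdda  a
   13  ed$aacfddaecbdb  b
   14  fddaecbdbed$aac  c

d$adcdeaedbfabc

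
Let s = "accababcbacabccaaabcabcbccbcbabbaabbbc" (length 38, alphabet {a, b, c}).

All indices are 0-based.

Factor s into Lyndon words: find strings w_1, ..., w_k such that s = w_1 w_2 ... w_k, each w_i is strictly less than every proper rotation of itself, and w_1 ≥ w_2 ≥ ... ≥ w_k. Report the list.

["acc", "ababcbacabcc", "aaabcabcbccbcbabbaabbbc"]

emit factor 1: 'acc' (i=0, period=3)
emit factor 2: 'ababcbacabcc' (i=3, period=12)
emit factor 3: 'aaabcabcbccbcbabbaabbbc' (i=15, period=23)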